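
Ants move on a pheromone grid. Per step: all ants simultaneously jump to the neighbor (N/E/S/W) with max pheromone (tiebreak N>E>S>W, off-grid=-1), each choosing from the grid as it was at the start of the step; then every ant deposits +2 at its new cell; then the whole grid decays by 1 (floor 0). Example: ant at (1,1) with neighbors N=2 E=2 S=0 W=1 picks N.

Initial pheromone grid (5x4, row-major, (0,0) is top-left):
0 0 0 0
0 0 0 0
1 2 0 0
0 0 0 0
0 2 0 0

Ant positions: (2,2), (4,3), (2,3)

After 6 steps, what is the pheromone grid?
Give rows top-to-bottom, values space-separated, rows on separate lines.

After step 1: ants at (2,1),(3,3),(1,3)
  0 0 0 0
  0 0 0 1
  0 3 0 0
  0 0 0 1
  0 1 0 0
After step 2: ants at (1,1),(2,3),(0,3)
  0 0 0 1
  0 1 0 0
  0 2 0 1
  0 0 0 0
  0 0 0 0
After step 3: ants at (2,1),(1,3),(1,3)
  0 0 0 0
  0 0 0 3
  0 3 0 0
  0 0 0 0
  0 0 0 0
After step 4: ants at (1,1),(0,3),(0,3)
  0 0 0 3
  0 1 0 2
  0 2 0 0
  0 0 0 0
  0 0 0 0
After step 5: ants at (2,1),(1,3),(1,3)
  0 0 0 2
  0 0 0 5
  0 3 0 0
  0 0 0 0
  0 0 0 0
After step 6: ants at (1,1),(0,3),(0,3)
  0 0 0 5
  0 1 0 4
  0 2 0 0
  0 0 0 0
  0 0 0 0

0 0 0 5
0 1 0 4
0 2 0 0
0 0 0 0
0 0 0 0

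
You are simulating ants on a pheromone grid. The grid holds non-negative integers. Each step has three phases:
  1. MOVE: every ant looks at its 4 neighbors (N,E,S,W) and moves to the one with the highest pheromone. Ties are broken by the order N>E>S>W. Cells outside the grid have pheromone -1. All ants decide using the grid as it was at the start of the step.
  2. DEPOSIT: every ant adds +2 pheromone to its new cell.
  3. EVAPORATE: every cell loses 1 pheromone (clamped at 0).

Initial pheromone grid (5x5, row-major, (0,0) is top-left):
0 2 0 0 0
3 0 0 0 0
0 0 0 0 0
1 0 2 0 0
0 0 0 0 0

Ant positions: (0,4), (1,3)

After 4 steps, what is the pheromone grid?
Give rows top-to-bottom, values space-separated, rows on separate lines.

After step 1: ants at (1,4),(0,3)
  0 1 0 1 0
  2 0 0 0 1
  0 0 0 0 0
  0 0 1 0 0
  0 0 0 0 0
After step 2: ants at (0,4),(0,4)
  0 0 0 0 3
  1 0 0 0 0
  0 0 0 0 0
  0 0 0 0 0
  0 0 0 0 0
After step 3: ants at (1,4),(1,4)
  0 0 0 0 2
  0 0 0 0 3
  0 0 0 0 0
  0 0 0 0 0
  0 0 0 0 0
After step 4: ants at (0,4),(0,4)
  0 0 0 0 5
  0 0 0 0 2
  0 0 0 0 0
  0 0 0 0 0
  0 0 0 0 0

0 0 0 0 5
0 0 0 0 2
0 0 0 0 0
0 0 0 0 0
0 0 0 0 0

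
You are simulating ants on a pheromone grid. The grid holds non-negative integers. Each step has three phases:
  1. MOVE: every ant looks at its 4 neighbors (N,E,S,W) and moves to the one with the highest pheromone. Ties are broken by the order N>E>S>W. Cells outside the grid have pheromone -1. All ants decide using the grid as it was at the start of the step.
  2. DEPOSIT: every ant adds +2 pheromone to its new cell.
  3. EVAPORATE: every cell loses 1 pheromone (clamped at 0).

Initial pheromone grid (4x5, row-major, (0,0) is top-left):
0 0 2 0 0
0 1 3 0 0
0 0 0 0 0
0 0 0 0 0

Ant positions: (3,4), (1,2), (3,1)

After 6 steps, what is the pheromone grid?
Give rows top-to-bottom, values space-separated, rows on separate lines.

After step 1: ants at (2,4),(0,2),(2,1)
  0 0 3 0 0
  0 0 2 0 0
  0 1 0 0 1
  0 0 0 0 0
After step 2: ants at (1,4),(1,2),(1,1)
  0 0 2 0 0
  0 1 3 0 1
  0 0 0 0 0
  0 0 0 0 0
After step 3: ants at (0,4),(0,2),(1,2)
  0 0 3 0 1
  0 0 4 0 0
  0 0 0 0 0
  0 0 0 0 0
After step 4: ants at (1,4),(1,2),(0,2)
  0 0 4 0 0
  0 0 5 0 1
  0 0 0 0 0
  0 0 0 0 0
After step 5: ants at (0,4),(0,2),(1,2)
  0 0 5 0 1
  0 0 6 0 0
  0 0 0 0 0
  0 0 0 0 0
After step 6: ants at (1,4),(1,2),(0,2)
  0 0 6 0 0
  0 0 7 0 1
  0 0 0 0 0
  0 0 0 0 0

0 0 6 0 0
0 0 7 0 1
0 0 0 0 0
0 0 0 0 0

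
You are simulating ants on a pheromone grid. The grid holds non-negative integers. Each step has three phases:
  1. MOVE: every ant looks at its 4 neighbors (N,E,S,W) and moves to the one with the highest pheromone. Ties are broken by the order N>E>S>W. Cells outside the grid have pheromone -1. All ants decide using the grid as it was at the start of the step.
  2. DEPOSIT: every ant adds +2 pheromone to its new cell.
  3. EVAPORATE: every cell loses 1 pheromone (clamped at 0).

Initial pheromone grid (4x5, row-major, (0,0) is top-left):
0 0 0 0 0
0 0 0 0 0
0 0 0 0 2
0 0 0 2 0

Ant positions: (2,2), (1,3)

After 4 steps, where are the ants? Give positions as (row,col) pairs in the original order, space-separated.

Step 1: ant0:(2,2)->N->(1,2) | ant1:(1,3)->N->(0,3)
  grid max=1 at (0,3)
Step 2: ant0:(1,2)->N->(0,2) | ant1:(0,3)->E->(0,4)
  grid max=1 at (0,2)
Step 3: ant0:(0,2)->E->(0,3) | ant1:(0,4)->S->(1,4)
  grid max=1 at (0,3)
Step 4: ant0:(0,3)->E->(0,4) | ant1:(1,4)->N->(0,4)
  grid max=3 at (0,4)

(0,4) (0,4)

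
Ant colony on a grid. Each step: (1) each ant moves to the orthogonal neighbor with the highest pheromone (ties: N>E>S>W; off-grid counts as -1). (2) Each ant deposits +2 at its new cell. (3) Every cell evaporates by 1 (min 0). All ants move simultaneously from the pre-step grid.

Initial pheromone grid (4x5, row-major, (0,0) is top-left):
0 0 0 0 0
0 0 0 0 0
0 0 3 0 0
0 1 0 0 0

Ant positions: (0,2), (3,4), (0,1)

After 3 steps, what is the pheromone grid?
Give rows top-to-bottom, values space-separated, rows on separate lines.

After step 1: ants at (0,3),(2,4),(0,2)
  0 0 1 1 0
  0 0 0 0 0
  0 0 2 0 1
  0 0 0 0 0
After step 2: ants at (0,2),(1,4),(0,3)
  0 0 2 2 0
  0 0 0 0 1
  0 0 1 0 0
  0 0 0 0 0
After step 3: ants at (0,3),(0,4),(0,2)
  0 0 3 3 1
  0 0 0 0 0
  0 0 0 0 0
  0 0 0 0 0

0 0 3 3 1
0 0 0 0 0
0 0 0 0 0
0 0 0 0 0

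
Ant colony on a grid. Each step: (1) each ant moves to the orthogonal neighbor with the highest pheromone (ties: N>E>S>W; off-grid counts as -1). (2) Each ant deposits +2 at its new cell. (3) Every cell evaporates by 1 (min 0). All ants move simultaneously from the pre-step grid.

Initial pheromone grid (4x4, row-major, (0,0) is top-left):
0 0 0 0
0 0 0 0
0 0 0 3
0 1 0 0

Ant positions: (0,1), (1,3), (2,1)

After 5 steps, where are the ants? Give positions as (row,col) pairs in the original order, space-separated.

Step 1: ant0:(0,1)->E->(0,2) | ant1:(1,3)->S->(2,3) | ant2:(2,1)->S->(3,1)
  grid max=4 at (2,3)
Step 2: ant0:(0,2)->E->(0,3) | ant1:(2,3)->N->(1,3) | ant2:(3,1)->N->(2,1)
  grid max=3 at (2,3)
Step 3: ant0:(0,3)->S->(1,3) | ant1:(1,3)->S->(2,3) | ant2:(2,1)->S->(3,1)
  grid max=4 at (2,3)
Step 4: ant0:(1,3)->S->(2,3) | ant1:(2,3)->N->(1,3) | ant2:(3,1)->N->(2,1)
  grid max=5 at (2,3)
Step 5: ant0:(2,3)->N->(1,3) | ant1:(1,3)->S->(2,3) | ant2:(2,1)->S->(3,1)
  grid max=6 at (2,3)

(1,3) (2,3) (3,1)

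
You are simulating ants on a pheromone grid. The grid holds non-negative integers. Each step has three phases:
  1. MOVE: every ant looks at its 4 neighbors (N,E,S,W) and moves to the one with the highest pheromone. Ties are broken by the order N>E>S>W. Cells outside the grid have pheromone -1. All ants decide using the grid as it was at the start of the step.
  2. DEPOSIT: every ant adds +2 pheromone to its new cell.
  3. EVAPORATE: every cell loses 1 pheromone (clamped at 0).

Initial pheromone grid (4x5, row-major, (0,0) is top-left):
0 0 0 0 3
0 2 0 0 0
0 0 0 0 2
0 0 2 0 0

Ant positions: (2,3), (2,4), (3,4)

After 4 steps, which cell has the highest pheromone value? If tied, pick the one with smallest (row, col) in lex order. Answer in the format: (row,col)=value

Step 1: ant0:(2,3)->E->(2,4) | ant1:(2,4)->N->(1,4) | ant2:(3,4)->N->(2,4)
  grid max=5 at (2,4)
Step 2: ant0:(2,4)->N->(1,4) | ant1:(1,4)->S->(2,4) | ant2:(2,4)->N->(1,4)
  grid max=6 at (2,4)
Step 3: ant0:(1,4)->S->(2,4) | ant1:(2,4)->N->(1,4) | ant2:(1,4)->S->(2,4)
  grid max=9 at (2,4)
Step 4: ant0:(2,4)->N->(1,4) | ant1:(1,4)->S->(2,4) | ant2:(2,4)->N->(1,4)
  grid max=10 at (2,4)
Final grid:
  0 0 0 0 0
  0 0 0 0 8
  0 0 0 0 10
  0 0 0 0 0
Max pheromone 10 at (2,4)

Answer: (2,4)=10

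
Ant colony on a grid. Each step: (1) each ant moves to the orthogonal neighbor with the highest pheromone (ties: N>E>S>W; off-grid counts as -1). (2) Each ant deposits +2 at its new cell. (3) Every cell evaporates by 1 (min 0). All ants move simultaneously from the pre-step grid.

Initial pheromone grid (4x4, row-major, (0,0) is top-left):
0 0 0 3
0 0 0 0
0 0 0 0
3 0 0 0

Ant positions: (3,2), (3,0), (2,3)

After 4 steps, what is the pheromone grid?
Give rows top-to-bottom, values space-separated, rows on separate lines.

After step 1: ants at (2,2),(2,0),(1,3)
  0 0 0 2
  0 0 0 1
  1 0 1 0
  2 0 0 0
After step 2: ants at (1,2),(3,0),(0,3)
  0 0 0 3
  0 0 1 0
  0 0 0 0
  3 0 0 0
After step 3: ants at (0,2),(2,0),(1,3)
  0 0 1 2
  0 0 0 1
  1 0 0 0
  2 0 0 0
After step 4: ants at (0,3),(3,0),(0,3)
  0 0 0 5
  0 0 0 0
  0 0 0 0
  3 0 0 0

0 0 0 5
0 0 0 0
0 0 0 0
3 0 0 0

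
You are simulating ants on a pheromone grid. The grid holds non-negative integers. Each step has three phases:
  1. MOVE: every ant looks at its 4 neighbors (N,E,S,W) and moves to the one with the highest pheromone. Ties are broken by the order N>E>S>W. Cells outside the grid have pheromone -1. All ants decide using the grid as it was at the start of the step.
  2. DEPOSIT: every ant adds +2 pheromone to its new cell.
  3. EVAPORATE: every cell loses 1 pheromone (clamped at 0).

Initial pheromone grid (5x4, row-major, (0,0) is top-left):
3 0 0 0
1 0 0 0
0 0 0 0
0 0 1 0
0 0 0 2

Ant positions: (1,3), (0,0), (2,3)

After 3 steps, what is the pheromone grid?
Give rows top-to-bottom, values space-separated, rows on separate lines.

After step 1: ants at (0,3),(1,0),(1,3)
  2 0 0 1
  2 0 0 1
  0 0 0 0
  0 0 0 0
  0 0 0 1
After step 2: ants at (1,3),(0,0),(0,3)
  3 0 0 2
  1 0 0 2
  0 0 0 0
  0 0 0 0
  0 0 0 0
After step 3: ants at (0,3),(1,0),(1,3)
  2 0 0 3
  2 0 0 3
  0 0 0 0
  0 0 0 0
  0 0 0 0

2 0 0 3
2 0 0 3
0 0 0 0
0 0 0 0
0 0 0 0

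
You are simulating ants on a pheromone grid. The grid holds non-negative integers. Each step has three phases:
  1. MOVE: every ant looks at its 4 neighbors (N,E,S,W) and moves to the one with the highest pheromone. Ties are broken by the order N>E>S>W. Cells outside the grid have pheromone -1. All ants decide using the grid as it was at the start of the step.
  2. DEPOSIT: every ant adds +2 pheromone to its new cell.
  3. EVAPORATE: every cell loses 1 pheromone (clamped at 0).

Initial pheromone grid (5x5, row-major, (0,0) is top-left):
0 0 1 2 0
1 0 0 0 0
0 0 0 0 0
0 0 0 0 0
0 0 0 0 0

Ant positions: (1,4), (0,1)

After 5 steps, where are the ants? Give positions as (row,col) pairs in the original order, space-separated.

Step 1: ant0:(1,4)->N->(0,4) | ant1:(0,1)->E->(0,2)
  grid max=2 at (0,2)
Step 2: ant0:(0,4)->W->(0,3) | ant1:(0,2)->E->(0,3)
  grid max=4 at (0,3)
Step 3: ant0:(0,3)->W->(0,2) | ant1:(0,3)->W->(0,2)
  grid max=4 at (0,2)
Step 4: ant0:(0,2)->E->(0,3) | ant1:(0,2)->E->(0,3)
  grid max=6 at (0,3)
Step 5: ant0:(0,3)->W->(0,2) | ant1:(0,3)->W->(0,2)
  grid max=6 at (0,2)

(0,2) (0,2)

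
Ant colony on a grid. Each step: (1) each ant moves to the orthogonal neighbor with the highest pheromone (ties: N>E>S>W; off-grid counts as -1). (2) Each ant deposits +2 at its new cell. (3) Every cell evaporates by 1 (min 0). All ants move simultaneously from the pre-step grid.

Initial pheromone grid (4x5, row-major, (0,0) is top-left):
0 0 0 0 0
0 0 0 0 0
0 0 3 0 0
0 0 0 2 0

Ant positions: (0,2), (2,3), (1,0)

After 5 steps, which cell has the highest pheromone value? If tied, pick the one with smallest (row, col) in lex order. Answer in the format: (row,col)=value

Answer: (2,2)=4

Derivation:
Step 1: ant0:(0,2)->E->(0,3) | ant1:(2,3)->W->(2,2) | ant2:(1,0)->N->(0,0)
  grid max=4 at (2,2)
Step 2: ant0:(0,3)->E->(0,4) | ant1:(2,2)->N->(1,2) | ant2:(0,0)->E->(0,1)
  grid max=3 at (2,2)
Step 3: ant0:(0,4)->S->(1,4) | ant1:(1,2)->S->(2,2) | ant2:(0,1)->E->(0,2)
  grid max=4 at (2,2)
Step 4: ant0:(1,4)->N->(0,4) | ant1:(2,2)->N->(1,2) | ant2:(0,2)->E->(0,3)
  grid max=3 at (2,2)
Step 5: ant0:(0,4)->W->(0,3) | ant1:(1,2)->S->(2,2) | ant2:(0,3)->E->(0,4)
  grid max=4 at (2,2)
Final grid:
  0 0 0 2 2
  0 0 0 0 0
  0 0 4 0 0
  0 0 0 0 0
Max pheromone 4 at (2,2)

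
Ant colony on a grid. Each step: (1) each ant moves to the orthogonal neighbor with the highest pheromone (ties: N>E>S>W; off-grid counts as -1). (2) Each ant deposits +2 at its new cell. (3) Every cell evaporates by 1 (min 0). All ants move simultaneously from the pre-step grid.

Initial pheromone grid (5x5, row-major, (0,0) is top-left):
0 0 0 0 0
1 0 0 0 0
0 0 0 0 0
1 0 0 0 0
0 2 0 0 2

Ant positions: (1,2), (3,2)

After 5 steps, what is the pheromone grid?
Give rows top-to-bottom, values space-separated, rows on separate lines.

After step 1: ants at (0,2),(2,2)
  0 0 1 0 0
  0 0 0 0 0
  0 0 1 0 0
  0 0 0 0 0
  0 1 0 0 1
After step 2: ants at (0,3),(1,2)
  0 0 0 1 0
  0 0 1 0 0
  0 0 0 0 0
  0 0 0 0 0
  0 0 0 0 0
After step 3: ants at (0,4),(0,2)
  0 0 1 0 1
  0 0 0 0 0
  0 0 0 0 0
  0 0 0 0 0
  0 0 0 0 0
After step 4: ants at (1,4),(0,3)
  0 0 0 1 0
  0 0 0 0 1
  0 0 0 0 0
  0 0 0 0 0
  0 0 0 0 0
After step 5: ants at (0,4),(0,4)
  0 0 0 0 3
  0 0 0 0 0
  0 0 0 0 0
  0 0 0 0 0
  0 0 0 0 0

0 0 0 0 3
0 0 0 0 0
0 0 0 0 0
0 0 0 0 0
0 0 0 0 0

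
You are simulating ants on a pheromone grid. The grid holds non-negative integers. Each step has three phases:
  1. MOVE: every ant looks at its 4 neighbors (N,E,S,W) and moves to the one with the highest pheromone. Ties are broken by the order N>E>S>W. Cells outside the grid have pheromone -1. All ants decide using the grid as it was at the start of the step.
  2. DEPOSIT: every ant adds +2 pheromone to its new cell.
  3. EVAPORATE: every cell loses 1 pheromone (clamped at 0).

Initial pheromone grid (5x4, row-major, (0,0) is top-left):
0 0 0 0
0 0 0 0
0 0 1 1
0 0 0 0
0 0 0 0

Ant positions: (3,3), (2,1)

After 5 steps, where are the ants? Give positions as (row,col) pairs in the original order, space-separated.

Step 1: ant0:(3,3)->N->(2,3) | ant1:(2,1)->E->(2,2)
  grid max=2 at (2,2)
Step 2: ant0:(2,3)->W->(2,2) | ant1:(2,2)->E->(2,3)
  grid max=3 at (2,2)
Step 3: ant0:(2,2)->E->(2,3) | ant1:(2,3)->W->(2,2)
  grid max=4 at (2,2)
Step 4: ant0:(2,3)->W->(2,2) | ant1:(2,2)->E->(2,3)
  grid max=5 at (2,2)
Step 5: ant0:(2,2)->E->(2,3) | ant1:(2,3)->W->(2,2)
  grid max=6 at (2,2)

(2,3) (2,2)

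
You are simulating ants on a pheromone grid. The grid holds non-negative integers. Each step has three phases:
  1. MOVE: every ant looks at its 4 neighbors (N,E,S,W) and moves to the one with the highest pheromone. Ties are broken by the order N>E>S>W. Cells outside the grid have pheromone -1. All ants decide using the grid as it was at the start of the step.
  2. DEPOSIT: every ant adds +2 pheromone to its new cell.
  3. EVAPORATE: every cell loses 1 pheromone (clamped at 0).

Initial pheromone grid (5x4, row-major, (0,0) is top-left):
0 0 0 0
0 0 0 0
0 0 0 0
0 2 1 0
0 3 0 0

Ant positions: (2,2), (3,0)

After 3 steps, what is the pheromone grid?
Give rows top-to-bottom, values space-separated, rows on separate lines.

After step 1: ants at (3,2),(3,1)
  0 0 0 0
  0 0 0 0
  0 0 0 0
  0 3 2 0
  0 2 0 0
After step 2: ants at (3,1),(3,2)
  0 0 0 0
  0 0 0 0
  0 0 0 0
  0 4 3 0
  0 1 0 0
After step 3: ants at (3,2),(3,1)
  0 0 0 0
  0 0 0 0
  0 0 0 0
  0 5 4 0
  0 0 0 0

0 0 0 0
0 0 0 0
0 0 0 0
0 5 4 0
0 0 0 0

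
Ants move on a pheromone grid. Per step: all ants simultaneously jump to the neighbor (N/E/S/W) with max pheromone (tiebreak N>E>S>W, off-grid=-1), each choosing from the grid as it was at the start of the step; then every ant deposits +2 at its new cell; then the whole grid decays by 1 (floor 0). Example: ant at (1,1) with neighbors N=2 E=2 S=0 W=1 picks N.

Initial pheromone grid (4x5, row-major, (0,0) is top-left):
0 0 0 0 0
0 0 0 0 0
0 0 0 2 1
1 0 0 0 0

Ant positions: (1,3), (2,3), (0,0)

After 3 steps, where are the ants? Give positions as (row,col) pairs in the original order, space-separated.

Step 1: ant0:(1,3)->S->(2,3) | ant1:(2,3)->E->(2,4) | ant2:(0,0)->E->(0,1)
  grid max=3 at (2,3)
Step 2: ant0:(2,3)->E->(2,4) | ant1:(2,4)->W->(2,3) | ant2:(0,1)->E->(0,2)
  grid max=4 at (2,3)
Step 3: ant0:(2,4)->W->(2,3) | ant1:(2,3)->E->(2,4) | ant2:(0,2)->E->(0,3)
  grid max=5 at (2,3)

(2,3) (2,4) (0,3)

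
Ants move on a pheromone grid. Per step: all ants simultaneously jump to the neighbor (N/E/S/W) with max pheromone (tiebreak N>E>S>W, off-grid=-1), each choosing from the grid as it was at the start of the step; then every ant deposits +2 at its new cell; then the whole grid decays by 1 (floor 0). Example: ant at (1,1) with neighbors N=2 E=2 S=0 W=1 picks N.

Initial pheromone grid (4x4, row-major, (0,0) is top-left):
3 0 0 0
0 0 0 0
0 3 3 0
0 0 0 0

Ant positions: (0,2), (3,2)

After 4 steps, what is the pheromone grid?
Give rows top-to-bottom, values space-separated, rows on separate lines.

After step 1: ants at (0,3),(2,2)
  2 0 0 1
  0 0 0 0
  0 2 4 0
  0 0 0 0
After step 2: ants at (1,3),(2,1)
  1 0 0 0
  0 0 0 1
  0 3 3 0
  0 0 0 0
After step 3: ants at (0,3),(2,2)
  0 0 0 1
  0 0 0 0
  0 2 4 0
  0 0 0 0
After step 4: ants at (1,3),(2,1)
  0 0 0 0
  0 0 0 1
  0 3 3 0
  0 0 0 0

0 0 0 0
0 0 0 1
0 3 3 0
0 0 0 0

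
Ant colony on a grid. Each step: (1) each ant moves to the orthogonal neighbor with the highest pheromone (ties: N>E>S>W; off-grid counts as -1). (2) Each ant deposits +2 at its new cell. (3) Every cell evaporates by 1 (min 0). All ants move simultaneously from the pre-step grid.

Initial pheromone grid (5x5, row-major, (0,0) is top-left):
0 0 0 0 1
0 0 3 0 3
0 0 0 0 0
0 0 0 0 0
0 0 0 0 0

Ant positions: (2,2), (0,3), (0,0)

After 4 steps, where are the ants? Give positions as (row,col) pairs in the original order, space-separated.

Step 1: ant0:(2,2)->N->(1,2) | ant1:(0,3)->E->(0,4) | ant2:(0,0)->E->(0,1)
  grid max=4 at (1,2)
Step 2: ant0:(1,2)->N->(0,2) | ant1:(0,4)->S->(1,4) | ant2:(0,1)->E->(0,2)
  grid max=3 at (0,2)
Step 3: ant0:(0,2)->S->(1,2) | ant1:(1,4)->N->(0,4) | ant2:(0,2)->S->(1,2)
  grid max=6 at (1,2)
Step 4: ant0:(1,2)->N->(0,2) | ant1:(0,4)->S->(1,4) | ant2:(1,2)->N->(0,2)
  grid max=5 at (0,2)

(0,2) (1,4) (0,2)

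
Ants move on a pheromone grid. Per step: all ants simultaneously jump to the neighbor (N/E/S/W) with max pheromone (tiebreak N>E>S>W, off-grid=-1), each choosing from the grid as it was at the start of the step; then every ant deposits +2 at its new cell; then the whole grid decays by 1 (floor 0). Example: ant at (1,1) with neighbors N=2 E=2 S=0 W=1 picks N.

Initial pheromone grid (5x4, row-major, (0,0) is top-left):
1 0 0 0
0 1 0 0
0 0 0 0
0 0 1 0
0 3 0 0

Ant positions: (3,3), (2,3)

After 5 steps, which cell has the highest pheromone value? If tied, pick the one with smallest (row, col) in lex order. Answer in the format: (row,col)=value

Step 1: ant0:(3,3)->W->(3,2) | ant1:(2,3)->N->(1,3)
  grid max=2 at (3,2)
Step 2: ant0:(3,2)->N->(2,2) | ant1:(1,3)->N->(0,3)
  grid max=1 at (0,3)
Step 3: ant0:(2,2)->S->(3,2) | ant1:(0,3)->S->(1,3)
  grid max=2 at (3,2)
Step 4: ant0:(3,2)->N->(2,2) | ant1:(1,3)->N->(0,3)
  grid max=1 at (0,3)
Step 5: ant0:(2,2)->S->(3,2) | ant1:(0,3)->S->(1,3)
  grid max=2 at (3,2)
Final grid:
  0 0 0 0
  0 0 0 1
  0 0 0 0
  0 0 2 0
  0 0 0 0
Max pheromone 2 at (3,2)

Answer: (3,2)=2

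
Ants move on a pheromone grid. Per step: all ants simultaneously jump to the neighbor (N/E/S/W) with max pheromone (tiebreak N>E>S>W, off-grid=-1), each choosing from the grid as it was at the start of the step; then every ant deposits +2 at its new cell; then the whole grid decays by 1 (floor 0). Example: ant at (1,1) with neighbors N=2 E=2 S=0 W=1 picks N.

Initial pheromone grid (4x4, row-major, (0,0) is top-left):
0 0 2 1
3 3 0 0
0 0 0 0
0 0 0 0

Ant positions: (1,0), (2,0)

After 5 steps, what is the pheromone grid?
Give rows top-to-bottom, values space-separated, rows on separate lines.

After step 1: ants at (1,1),(1,0)
  0 0 1 0
  4 4 0 0
  0 0 0 0
  0 0 0 0
After step 2: ants at (1,0),(1,1)
  0 0 0 0
  5 5 0 0
  0 0 0 0
  0 0 0 0
After step 3: ants at (1,1),(1,0)
  0 0 0 0
  6 6 0 0
  0 0 0 0
  0 0 0 0
After step 4: ants at (1,0),(1,1)
  0 0 0 0
  7 7 0 0
  0 0 0 0
  0 0 0 0
After step 5: ants at (1,1),(1,0)
  0 0 0 0
  8 8 0 0
  0 0 0 0
  0 0 0 0

0 0 0 0
8 8 0 0
0 0 0 0
0 0 0 0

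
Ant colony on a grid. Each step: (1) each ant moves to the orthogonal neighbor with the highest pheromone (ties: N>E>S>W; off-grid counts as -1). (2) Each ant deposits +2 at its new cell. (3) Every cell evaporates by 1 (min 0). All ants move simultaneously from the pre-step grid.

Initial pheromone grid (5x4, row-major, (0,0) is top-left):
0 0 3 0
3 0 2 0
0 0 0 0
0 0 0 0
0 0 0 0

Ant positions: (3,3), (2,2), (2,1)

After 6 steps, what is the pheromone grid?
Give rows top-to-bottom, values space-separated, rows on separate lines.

After step 1: ants at (2,3),(1,2),(1,1)
  0 0 2 0
  2 1 3 0
  0 0 0 1
  0 0 0 0
  0 0 0 0
After step 2: ants at (1,3),(0,2),(1,2)
  0 0 3 0
  1 0 4 1
  0 0 0 0
  0 0 0 0
  0 0 0 0
After step 3: ants at (1,2),(1,2),(0,2)
  0 0 4 0
  0 0 7 0
  0 0 0 0
  0 0 0 0
  0 0 0 0
After step 4: ants at (0,2),(0,2),(1,2)
  0 0 7 0
  0 0 8 0
  0 0 0 0
  0 0 0 0
  0 0 0 0
After step 5: ants at (1,2),(1,2),(0,2)
  0 0 8 0
  0 0 11 0
  0 0 0 0
  0 0 0 0
  0 0 0 0
After step 6: ants at (0,2),(0,2),(1,2)
  0 0 11 0
  0 0 12 0
  0 0 0 0
  0 0 0 0
  0 0 0 0

0 0 11 0
0 0 12 0
0 0 0 0
0 0 0 0
0 0 0 0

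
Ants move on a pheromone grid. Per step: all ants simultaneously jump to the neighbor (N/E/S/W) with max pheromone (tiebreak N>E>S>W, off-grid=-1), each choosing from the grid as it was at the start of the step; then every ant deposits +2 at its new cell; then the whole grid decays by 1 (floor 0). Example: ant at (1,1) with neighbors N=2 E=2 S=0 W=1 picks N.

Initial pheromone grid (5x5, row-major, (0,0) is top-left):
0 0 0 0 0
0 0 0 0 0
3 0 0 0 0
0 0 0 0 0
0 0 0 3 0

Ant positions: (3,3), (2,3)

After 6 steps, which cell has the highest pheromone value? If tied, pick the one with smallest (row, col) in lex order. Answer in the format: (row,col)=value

Answer: (4,3)=3

Derivation:
Step 1: ant0:(3,3)->S->(4,3) | ant1:(2,3)->N->(1,3)
  grid max=4 at (4,3)
Step 2: ant0:(4,3)->N->(3,3) | ant1:(1,3)->N->(0,3)
  grid max=3 at (4,3)
Step 3: ant0:(3,3)->S->(4,3) | ant1:(0,3)->E->(0,4)
  grid max=4 at (4,3)
Step 4: ant0:(4,3)->N->(3,3) | ant1:(0,4)->S->(1,4)
  grid max=3 at (4,3)
Step 5: ant0:(3,3)->S->(4,3) | ant1:(1,4)->N->(0,4)
  grid max=4 at (4,3)
Step 6: ant0:(4,3)->N->(3,3) | ant1:(0,4)->S->(1,4)
  grid max=3 at (4,3)
Final grid:
  0 0 0 0 0
  0 0 0 0 1
  0 0 0 0 0
  0 0 0 1 0
  0 0 0 3 0
Max pheromone 3 at (4,3)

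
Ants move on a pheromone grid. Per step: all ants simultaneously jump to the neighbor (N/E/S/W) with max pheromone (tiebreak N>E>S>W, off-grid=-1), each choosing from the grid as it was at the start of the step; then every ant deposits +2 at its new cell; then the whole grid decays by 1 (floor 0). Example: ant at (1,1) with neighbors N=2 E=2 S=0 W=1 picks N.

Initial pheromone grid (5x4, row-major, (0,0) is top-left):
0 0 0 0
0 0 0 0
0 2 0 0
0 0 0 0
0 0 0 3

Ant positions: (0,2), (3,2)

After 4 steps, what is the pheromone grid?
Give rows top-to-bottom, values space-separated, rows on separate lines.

After step 1: ants at (0,3),(2,2)
  0 0 0 1
  0 0 0 0
  0 1 1 0
  0 0 0 0
  0 0 0 2
After step 2: ants at (1,3),(2,1)
  0 0 0 0
  0 0 0 1
  0 2 0 0
  0 0 0 0
  0 0 0 1
After step 3: ants at (0,3),(1,1)
  0 0 0 1
  0 1 0 0
  0 1 0 0
  0 0 0 0
  0 0 0 0
After step 4: ants at (1,3),(2,1)
  0 0 0 0
  0 0 0 1
  0 2 0 0
  0 0 0 0
  0 0 0 0

0 0 0 0
0 0 0 1
0 2 0 0
0 0 0 0
0 0 0 0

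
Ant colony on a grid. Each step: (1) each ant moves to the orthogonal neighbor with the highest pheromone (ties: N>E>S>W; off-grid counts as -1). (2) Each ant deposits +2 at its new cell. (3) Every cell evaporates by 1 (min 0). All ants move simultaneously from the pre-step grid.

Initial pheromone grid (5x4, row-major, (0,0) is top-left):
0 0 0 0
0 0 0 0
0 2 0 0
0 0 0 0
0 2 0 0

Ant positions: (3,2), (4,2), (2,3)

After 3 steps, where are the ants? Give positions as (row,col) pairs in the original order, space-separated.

Step 1: ant0:(3,2)->N->(2,2) | ant1:(4,2)->W->(4,1) | ant2:(2,3)->N->(1,3)
  grid max=3 at (4,1)
Step 2: ant0:(2,2)->W->(2,1) | ant1:(4,1)->N->(3,1) | ant2:(1,3)->N->(0,3)
  grid max=2 at (2,1)
Step 3: ant0:(2,1)->S->(3,1) | ant1:(3,1)->N->(2,1) | ant2:(0,3)->S->(1,3)
  grid max=3 at (2,1)

(3,1) (2,1) (1,3)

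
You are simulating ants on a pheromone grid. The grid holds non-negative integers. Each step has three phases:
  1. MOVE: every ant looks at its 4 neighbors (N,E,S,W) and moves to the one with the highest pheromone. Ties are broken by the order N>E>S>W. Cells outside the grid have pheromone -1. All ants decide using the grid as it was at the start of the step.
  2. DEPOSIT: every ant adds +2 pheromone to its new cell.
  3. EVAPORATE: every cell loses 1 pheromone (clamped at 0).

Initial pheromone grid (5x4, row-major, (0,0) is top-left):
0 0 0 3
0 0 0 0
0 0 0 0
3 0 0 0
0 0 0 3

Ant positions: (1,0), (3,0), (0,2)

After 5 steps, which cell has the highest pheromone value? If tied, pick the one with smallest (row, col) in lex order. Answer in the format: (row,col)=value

Answer: (0,3)=6

Derivation:
Step 1: ant0:(1,0)->N->(0,0) | ant1:(3,0)->N->(2,0) | ant2:(0,2)->E->(0,3)
  grid max=4 at (0,3)
Step 2: ant0:(0,0)->E->(0,1) | ant1:(2,0)->S->(3,0) | ant2:(0,3)->S->(1,3)
  grid max=3 at (0,3)
Step 3: ant0:(0,1)->E->(0,2) | ant1:(3,0)->N->(2,0) | ant2:(1,3)->N->(0,3)
  grid max=4 at (0,3)
Step 4: ant0:(0,2)->E->(0,3) | ant1:(2,0)->S->(3,0) | ant2:(0,3)->W->(0,2)
  grid max=5 at (0,3)
Step 5: ant0:(0,3)->W->(0,2) | ant1:(3,0)->N->(2,0) | ant2:(0,2)->E->(0,3)
  grid max=6 at (0,3)
Final grid:
  0 0 3 6
  0 0 0 0
  1 0 0 0
  2 0 0 0
  0 0 0 0
Max pheromone 6 at (0,3)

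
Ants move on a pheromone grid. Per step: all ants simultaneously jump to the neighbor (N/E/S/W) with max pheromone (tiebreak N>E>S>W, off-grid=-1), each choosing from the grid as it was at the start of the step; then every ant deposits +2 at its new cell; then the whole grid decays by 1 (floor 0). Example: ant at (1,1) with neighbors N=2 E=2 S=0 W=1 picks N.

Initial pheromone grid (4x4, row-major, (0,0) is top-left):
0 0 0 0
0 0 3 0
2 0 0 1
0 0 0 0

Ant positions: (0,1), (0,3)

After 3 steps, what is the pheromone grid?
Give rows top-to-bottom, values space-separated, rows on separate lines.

After step 1: ants at (0,2),(1,3)
  0 0 1 0
  0 0 2 1
  1 0 0 0
  0 0 0 0
After step 2: ants at (1,2),(1,2)
  0 0 0 0
  0 0 5 0
  0 0 0 0
  0 0 0 0
After step 3: ants at (0,2),(0,2)
  0 0 3 0
  0 0 4 0
  0 0 0 0
  0 0 0 0

0 0 3 0
0 0 4 0
0 0 0 0
0 0 0 0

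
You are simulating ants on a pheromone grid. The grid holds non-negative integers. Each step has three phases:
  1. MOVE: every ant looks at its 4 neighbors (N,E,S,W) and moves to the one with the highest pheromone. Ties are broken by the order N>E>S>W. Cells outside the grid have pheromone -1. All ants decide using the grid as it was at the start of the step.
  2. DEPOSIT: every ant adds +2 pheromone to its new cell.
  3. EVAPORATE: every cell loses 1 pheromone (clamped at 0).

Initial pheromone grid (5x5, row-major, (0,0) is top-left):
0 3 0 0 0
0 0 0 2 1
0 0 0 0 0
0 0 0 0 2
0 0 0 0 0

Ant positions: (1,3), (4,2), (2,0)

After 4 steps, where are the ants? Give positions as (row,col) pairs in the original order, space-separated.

Step 1: ant0:(1,3)->E->(1,4) | ant1:(4,2)->N->(3,2) | ant2:(2,0)->N->(1,0)
  grid max=2 at (0,1)
Step 2: ant0:(1,4)->W->(1,3) | ant1:(3,2)->N->(2,2) | ant2:(1,0)->N->(0,0)
  grid max=2 at (1,3)
Step 3: ant0:(1,3)->E->(1,4) | ant1:(2,2)->N->(1,2) | ant2:(0,0)->E->(0,1)
  grid max=2 at (0,1)
Step 4: ant0:(1,4)->W->(1,3) | ant1:(1,2)->E->(1,3) | ant2:(0,1)->E->(0,2)
  grid max=4 at (1,3)

(1,3) (1,3) (0,2)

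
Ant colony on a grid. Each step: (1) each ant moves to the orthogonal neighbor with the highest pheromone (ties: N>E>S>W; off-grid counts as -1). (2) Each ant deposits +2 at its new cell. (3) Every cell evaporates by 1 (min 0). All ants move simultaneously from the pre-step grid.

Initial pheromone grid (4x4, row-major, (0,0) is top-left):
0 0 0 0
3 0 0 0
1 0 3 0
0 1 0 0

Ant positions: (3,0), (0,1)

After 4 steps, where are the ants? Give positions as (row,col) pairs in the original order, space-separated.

Step 1: ant0:(3,0)->N->(2,0) | ant1:(0,1)->E->(0,2)
  grid max=2 at (1,0)
Step 2: ant0:(2,0)->N->(1,0) | ant1:(0,2)->E->(0,3)
  grid max=3 at (1,0)
Step 3: ant0:(1,0)->S->(2,0) | ant1:(0,3)->S->(1,3)
  grid max=2 at (1,0)
Step 4: ant0:(2,0)->N->(1,0) | ant1:(1,3)->N->(0,3)
  grid max=3 at (1,0)

(1,0) (0,3)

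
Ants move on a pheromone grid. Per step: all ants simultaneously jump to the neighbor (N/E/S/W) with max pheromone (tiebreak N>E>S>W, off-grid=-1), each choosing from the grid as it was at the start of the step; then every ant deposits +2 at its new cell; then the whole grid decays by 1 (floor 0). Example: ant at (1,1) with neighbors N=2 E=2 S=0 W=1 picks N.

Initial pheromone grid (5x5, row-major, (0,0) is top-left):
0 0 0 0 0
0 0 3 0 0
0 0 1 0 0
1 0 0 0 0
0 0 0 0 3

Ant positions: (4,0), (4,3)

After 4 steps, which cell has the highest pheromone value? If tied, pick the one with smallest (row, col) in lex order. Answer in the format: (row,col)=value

Step 1: ant0:(4,0)->N->(3,0) | ant1:(4,3)->E->(4,4)
  grid max=4 at (4,4)
Step 2: ant0:(3,0)->N->(2,0) | ant1:(4,4)->N->(3,4)
  grid max=3 at (4,4)
Step 3: ant0:(2,0)->S->(3,0) | ant1:(3,4)->S->(4,4)
  grid max=4 at (4,4)
Step 4: ant0:(3,0)->N->(2,0) | ant1:(4,4)->N->(3,4)
  grid max=3 at (4,4)
Final grid:
  0 0 0 0 0
  0 0 0 0 0
  1 0 0 0 0
  1 0 0 0 1
  0 0 0 0 3
Max pheromone 3 at (4,4)

Answer: (4,4)=3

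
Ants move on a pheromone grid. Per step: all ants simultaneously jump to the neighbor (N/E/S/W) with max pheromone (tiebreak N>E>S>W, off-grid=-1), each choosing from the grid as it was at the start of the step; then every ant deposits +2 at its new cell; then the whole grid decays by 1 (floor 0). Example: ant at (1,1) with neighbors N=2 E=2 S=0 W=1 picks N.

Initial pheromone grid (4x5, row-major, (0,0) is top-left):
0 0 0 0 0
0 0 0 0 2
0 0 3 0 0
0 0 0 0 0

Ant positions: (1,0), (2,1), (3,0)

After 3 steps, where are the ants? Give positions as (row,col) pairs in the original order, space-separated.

Step 1: ant0:(1,0)->N->(0,0) | ant1:(2,1)->E->(2,2) | ant2:(3,0)->N->(2,0)
  grid max=4 at (2,2)
Step 2: ant0:(0,0)->E->(0,1) | ant1:(2,2)->N->(1,2) | ant2:(2,0)->N->(1,0)
  grid max=3 at (2,2)
Step 3: ant0:(0,1)->E->(0,2) | ant1:(1,2)->S->(2,2) | ant2:(1,0)->N->(0,0)
  grid max=4 at (2,2)

(0,2) (2,2) (0,0)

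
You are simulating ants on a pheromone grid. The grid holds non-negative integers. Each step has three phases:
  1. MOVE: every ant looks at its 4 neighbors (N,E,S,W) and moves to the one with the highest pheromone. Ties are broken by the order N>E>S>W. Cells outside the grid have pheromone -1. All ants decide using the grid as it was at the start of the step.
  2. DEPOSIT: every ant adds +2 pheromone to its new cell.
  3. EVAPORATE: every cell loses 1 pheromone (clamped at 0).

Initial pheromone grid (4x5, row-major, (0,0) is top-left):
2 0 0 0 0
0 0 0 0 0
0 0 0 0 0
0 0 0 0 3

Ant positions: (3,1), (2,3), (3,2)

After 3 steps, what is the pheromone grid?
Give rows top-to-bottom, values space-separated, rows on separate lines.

After step 1: ants at (2,1),(1,3),(2,2)
  1 0 0 0 0
  0 0 0 1 0
  0 1 1 0 0
  0 0 0 0 2
After step 2: ants at (2,2),(0,3),(2,1)
  0 0 0 1 0
  0 0 0 0 0
  0 2 2 0 0
  0 0 0 0 1
After step 3: ants at (2,1),(0,4),(2,2)
  0 0 0 0 1
  0 0 0 0 0
  0 3 3 0 0
  0 0 0 0 0

0 0 0 0 1
0 0 0 0 0
0 3 3 0 0
0 0 0 0 0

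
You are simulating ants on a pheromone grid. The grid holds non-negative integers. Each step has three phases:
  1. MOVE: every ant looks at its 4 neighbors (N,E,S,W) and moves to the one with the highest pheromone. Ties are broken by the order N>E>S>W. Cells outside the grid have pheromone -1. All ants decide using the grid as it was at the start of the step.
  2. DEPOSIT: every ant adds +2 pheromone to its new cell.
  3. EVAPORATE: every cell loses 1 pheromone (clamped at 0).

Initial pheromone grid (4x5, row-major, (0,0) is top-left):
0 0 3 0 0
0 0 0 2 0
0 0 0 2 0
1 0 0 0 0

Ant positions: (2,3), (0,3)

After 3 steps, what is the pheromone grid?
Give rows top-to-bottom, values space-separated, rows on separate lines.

After step 1: ants at (1,3),(0,2)
  0 0 4 0 0
  0 0 0 3 0
  0 0 0 1 0
  0 0 0 0 0
After step 2: ants at (2,3),(0,3)
  0 0 3 1 0
  0 0 0 2 0
  0 0 0 2 0
  0 0 0 0 0
After step 3: ants at (1,3),(0,2)
  0 0 4 0 0
  0 0 0 3 0
  0 0 0 1 0
  0 0 0 0 0

0 0 4 0 0
0 0 0 3 0
0 0 0 1 0
0 0 0 0 0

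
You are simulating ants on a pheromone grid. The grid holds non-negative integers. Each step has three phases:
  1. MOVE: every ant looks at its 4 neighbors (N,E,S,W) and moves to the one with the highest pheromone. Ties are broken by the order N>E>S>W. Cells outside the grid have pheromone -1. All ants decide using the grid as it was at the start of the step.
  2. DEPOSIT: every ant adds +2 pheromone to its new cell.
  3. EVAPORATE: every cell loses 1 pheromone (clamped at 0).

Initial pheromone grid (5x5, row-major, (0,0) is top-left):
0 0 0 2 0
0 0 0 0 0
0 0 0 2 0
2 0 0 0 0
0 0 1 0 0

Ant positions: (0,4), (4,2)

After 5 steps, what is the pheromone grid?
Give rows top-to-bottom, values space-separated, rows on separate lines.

After step 1: ants at (0,3),(3,2)
  0 0 0 3 0
  0 0 0 0 0
  0 0 0 1 0
  1 0 1 0 0
  0 0 0 0 0
After step 2: ants at (0,4),(2,2)
  0 0 0 2 1
  0 0 0 0 0
  0 0 1 0 0
  0 0 0 0 0
  0 0 0 0 0
After step 3: ants at (0,3),(1,2)
  0 0 0 3 0
  0 0 1 0 0
  0 0 0 0 0
  0 0 0 0 0
  0 0 0 0 0
After step 4: ants at (0,4),(0,2)
  0 0 1 2 1
  0 0 0 0 0
  0 0 0 0 0
  0 0 0 0 0
  0 0 0 0 0
After step 5: ants at (0,3),(0,3)
  0 0 0 5 0
  0 0 0 0 0
  0 0 0 0 0
  0 0 0 0 0
  0 0 0 0 0

0 0 0 5 0
0 0 0 0 0
0 0 0 0 0
0 0 0 0 0
0 0 0 0 0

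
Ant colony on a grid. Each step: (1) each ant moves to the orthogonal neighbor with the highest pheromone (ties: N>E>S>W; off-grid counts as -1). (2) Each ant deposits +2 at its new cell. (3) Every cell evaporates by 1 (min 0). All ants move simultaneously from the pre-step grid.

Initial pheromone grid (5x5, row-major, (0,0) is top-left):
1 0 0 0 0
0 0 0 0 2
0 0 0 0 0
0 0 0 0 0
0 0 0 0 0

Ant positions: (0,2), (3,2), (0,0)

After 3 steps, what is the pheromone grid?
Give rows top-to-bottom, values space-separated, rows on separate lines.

After step 1: ants at (0,3),(2,2),(0,1)
  0 1 0 1 0
  0 0 0 0 1
  0 0 1 0 0
  0 0 0 0 0
  0 0 0 0 0
After step 2: ants at (0,4),(1,2),(0,2)
  0 0 1 0 1
  0 0 1 0 0
  0 0 0 0 0
  0 0 0 0 0
  0 0 0 0 0
After step 3: ants at (1,4),(0,2),(1,2)
  0 0 2 0 0
  0 0 2 0 1
  0 0 0 0 0
  0 0 0 0 0
  0 0 0 0 0

0 0 2 0 0
0 0 2 0 1
0 0 0 0 0
0 0 0 0 0
0 0 0 0 0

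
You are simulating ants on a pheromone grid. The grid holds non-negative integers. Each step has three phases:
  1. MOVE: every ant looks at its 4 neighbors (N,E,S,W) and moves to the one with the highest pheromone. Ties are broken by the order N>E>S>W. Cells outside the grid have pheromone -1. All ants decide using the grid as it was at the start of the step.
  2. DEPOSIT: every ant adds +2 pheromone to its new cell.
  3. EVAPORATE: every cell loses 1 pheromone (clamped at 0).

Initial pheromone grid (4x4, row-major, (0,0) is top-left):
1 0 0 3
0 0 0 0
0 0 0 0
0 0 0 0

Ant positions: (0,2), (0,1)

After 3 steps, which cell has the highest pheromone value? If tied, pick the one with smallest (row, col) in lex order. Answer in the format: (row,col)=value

Step 1: ant0:(0,2)->E->(0,3) | ant1:(0,1)->W->(0,0)
  grid max=4 at (0,3)
Step 2: ant0:(0,3)->S->(1,3) | ant1:(0,0)->E->(0,1)
  grid max=3 at (0,3)
Step 3: ant0:(1,3)->N->(0,3) | ant1:(0,1)->W->(0,0)
  grid max=4 at (0,3)
Final grid:
  2 0 0 4
  0 0 0 0
  0 0 0 0
  0 0 0 0
Max pheromone 4 at (0,3)

Answer: (0,3)=4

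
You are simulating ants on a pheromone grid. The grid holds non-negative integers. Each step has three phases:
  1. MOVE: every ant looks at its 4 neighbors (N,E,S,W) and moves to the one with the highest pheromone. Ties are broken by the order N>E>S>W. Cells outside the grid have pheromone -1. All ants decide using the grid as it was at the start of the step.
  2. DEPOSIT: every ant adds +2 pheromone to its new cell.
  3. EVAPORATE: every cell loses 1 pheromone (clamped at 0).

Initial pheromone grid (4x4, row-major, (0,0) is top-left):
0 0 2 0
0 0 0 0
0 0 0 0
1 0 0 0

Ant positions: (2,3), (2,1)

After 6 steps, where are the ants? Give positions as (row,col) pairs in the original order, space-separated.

Step 1: ant0:(2,3)->N->(1,3) | ant1:(2,1)->N->(1,1)
  grid max=1 at (0,2)
Step 2: ant0:(1,3)->N->(0,3) | ant1:(1,1)->N->(0,1)
  grid max=1 at (0,1)
Step 3: ant0:(0,3)->S->(1,3) | ant1:(0,1)->E->(0,2)
  grid max=1 at (0,2)
Step 4: ant0:(1,3)->N->(0,3) | ant1:(0,2)->E->(0,3)
  grid max=3 at (0,3)
Step 5: ant0:(0,3)->S->(1,3) | ant1:(0,3)->S->(1,3)
  grid max=3 at (1,3)
Step 6: ant0:(1,3)->N->(0,3) | ant1:(1,3)->N->(0,3)
  grid max=5 at (0,3)

(0,3) (0,3)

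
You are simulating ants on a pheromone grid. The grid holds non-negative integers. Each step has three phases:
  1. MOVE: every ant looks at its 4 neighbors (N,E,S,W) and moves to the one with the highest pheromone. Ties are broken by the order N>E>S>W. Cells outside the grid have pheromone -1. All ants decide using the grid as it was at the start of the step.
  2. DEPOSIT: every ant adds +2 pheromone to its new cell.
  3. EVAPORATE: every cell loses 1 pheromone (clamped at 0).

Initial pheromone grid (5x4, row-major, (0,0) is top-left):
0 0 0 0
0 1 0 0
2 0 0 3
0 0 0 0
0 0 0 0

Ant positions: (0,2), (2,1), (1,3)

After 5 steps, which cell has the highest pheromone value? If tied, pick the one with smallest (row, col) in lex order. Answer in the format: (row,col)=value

Answer: (2,3)=8

Derivation:
Step 1: ant0:(0,2)->E->(0,3) | ant1:(2,1)->W->(2,0) | ant2:(1,3)->S->(2,3)
  grid max=4 at (2,3)
Step 2: ant0:(0,3)->S->(1,3) | ant1:(2,0)->N->(1,0) | ant2:(2,3)->N->(1,3)
  grid max=3 at (1,3)
Step 3: ant0:(1,3)->S->(2,3) | ant1:(1,0)->S->(2,0) | ant2:(1,3)->S->(2,3)
  grid max=6 at (2,3)
Step 4: ant0:(2,3)->N->(1,3) | ant1:(2,0)->N->(1,0) | ant2:(2,3)->N->(1,3)
  grid max=5 at (1,3)
Step 5: ant0:(1,3)->S->(2,3) | ant1:(1,0)->S->(2,0) | ant2:(1,3)->S->(2,3)
  grid max=8 at (2,3)
Final grid:
  0 0 0 0
  0 0 0 4
  3 0 0 8
  0 0 0 0
  0 0 0 0
Max pheromone 8 at (2,3)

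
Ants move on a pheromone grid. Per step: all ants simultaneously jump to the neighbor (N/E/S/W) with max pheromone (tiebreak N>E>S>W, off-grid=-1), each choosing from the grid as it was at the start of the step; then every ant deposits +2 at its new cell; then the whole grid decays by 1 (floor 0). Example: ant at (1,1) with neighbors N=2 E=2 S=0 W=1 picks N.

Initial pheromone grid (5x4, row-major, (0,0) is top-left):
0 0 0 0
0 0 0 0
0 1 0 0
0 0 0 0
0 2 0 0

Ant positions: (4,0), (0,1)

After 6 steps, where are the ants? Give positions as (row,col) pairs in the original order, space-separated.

Step 1: ant0:(4,0)->E->(4,1) | ant1:(0,1)->E->(0,2)
  grid max=3 at (4,1)
Step 2: ant0:(4,1)->N->(3,1) | ant1:(0,2)->E->(0,3)
  grid max=2 at (4,1)
Step 3: ant0:(3,1)->S->(4,1) | ant1:(0,3)->S->(1,3)
  grid max=3 at (4,1)
Step 4: ant0:(4,1)->N->(3,1) | ant1:(1,3)->N->(0,3)
  grid max=2 at (4,1)
Step 5: ant0:(3,1)->S->(4,1) | ant1:(0,3)->S->(1,3)
  grid max=3 at (4,1)
Step 6: ant0:(4,1)->N->(3,1) | ant1:(1,3)->N->(0,3)
  grid max=2 at (4,1)

(3,1) (0,3)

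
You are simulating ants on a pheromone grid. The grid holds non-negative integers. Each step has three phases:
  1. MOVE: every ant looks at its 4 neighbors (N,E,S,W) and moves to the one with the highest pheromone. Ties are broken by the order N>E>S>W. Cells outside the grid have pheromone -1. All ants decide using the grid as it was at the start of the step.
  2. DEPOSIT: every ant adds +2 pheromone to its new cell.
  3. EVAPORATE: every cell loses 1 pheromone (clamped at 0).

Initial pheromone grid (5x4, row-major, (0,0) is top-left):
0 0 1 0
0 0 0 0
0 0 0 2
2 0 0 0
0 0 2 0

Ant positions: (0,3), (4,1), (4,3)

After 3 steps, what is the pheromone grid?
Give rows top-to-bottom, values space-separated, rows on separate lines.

After step 1: ants at (0,2),(4,2),(4,2)
  0 0 2 0
  0 0 0 0
  0 0 0 1
  1 0 0 0
  0 0 5 0
After step 2: ants at (0,3),(3,2),(3,2)
  0 0 1 1
  0 0 0 0
  0 0 0 0
  0 0 3 0
  0 0 4 0
After step 3: ants at (0,2),(4,2),(4,2)
  0 0 2 0
  0 0 0 0
  0 0 0 0
  0 0 2 0
  0 0 7 0

0 0 2 0
0 0 0 0
0 0 0 0
0 0 2 0
0 0 7 0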